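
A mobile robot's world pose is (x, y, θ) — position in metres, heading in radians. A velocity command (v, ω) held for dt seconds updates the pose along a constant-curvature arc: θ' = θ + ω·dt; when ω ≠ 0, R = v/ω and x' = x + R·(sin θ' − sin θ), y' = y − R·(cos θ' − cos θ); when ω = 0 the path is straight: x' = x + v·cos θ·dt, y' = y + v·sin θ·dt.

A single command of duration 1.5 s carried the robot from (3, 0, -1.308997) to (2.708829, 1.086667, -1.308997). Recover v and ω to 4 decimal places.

v = -0.7500, ω = 0.0000

Δθ = -1.308997 − -1.308997 = 0.000000
ω = Δθ/dt = 0.000000/1.5 = 0.0000
ω = 0 → v = (Δx·cos θ + Δy·sin θ)/dt = -0.7500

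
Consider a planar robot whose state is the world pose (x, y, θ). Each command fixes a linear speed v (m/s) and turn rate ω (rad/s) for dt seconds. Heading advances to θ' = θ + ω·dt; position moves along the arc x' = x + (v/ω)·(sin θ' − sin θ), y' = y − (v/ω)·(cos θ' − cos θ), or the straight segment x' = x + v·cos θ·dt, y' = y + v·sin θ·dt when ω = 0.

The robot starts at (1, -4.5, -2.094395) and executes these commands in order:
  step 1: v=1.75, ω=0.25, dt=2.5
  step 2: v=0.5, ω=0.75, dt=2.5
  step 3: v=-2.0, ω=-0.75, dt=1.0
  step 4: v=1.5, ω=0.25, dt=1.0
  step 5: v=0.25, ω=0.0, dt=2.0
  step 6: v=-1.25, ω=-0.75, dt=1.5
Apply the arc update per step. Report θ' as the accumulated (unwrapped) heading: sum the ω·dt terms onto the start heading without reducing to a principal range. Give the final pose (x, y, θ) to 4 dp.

(-0.3778, -8.6006, -1.2194)

step 1: θ'=-1.4694 (R=7.0000) → pose (0.0981, -8.7086, -1.4694)
step 2: θ'=0.4056 (R=0.6667) → pose (1.0244, -9.2537, 0.4056)
step 3: θ'=-0.3444 (R=2.6667) → pose (-0.9281, -9.3135, -0.3444)
step 4: θ'=-0.0944 (R=6.0000) → pose (0.5321, -9.6391, -0.0944)
step 5: θ'=-0.0944 (straight) → pose (1.0299, -9.6862, -0.0944)
step 6: θ'=-1.2194 (R=1.6667) → pose (-0.3778, -8.6006, -1.2194)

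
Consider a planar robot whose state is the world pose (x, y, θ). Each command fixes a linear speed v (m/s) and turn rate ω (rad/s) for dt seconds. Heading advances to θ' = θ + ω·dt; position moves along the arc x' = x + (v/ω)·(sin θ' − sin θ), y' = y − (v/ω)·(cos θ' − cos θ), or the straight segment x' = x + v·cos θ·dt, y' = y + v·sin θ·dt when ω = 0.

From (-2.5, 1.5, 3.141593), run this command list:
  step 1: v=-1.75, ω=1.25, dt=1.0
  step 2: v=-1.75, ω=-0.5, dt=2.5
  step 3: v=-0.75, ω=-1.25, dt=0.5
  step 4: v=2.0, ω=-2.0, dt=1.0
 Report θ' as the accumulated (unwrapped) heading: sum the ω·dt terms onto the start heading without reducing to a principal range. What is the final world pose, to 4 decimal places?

(2.5923, 6.4220, 0.5166)

step 1: θ'=4.3916 (R=-1.4000) → pose (-1.1714, 2.4585, 4.3916)
step 2: θ'=3.1416 (R=3.5000) → pose (2.1500, 4.8549, 3.1416)
step 3: θ'=2.5166 (R=0.6000) → pose (2.5011, 4.7415, 2.5166)
step 4: θ'=0.5166 (R=-1.0000) → pose (2.5923, 6.4220, 0.5166)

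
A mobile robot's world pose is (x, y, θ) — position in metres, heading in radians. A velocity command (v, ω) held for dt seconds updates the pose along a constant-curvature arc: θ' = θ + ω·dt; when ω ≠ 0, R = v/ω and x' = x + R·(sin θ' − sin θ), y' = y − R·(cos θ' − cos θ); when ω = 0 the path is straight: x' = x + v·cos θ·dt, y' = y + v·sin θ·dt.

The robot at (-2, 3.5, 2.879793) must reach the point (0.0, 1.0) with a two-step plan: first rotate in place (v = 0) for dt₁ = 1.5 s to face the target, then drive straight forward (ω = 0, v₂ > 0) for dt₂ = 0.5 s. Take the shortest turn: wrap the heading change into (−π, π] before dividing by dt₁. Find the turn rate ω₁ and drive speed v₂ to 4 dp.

ω₁ = 1.6716, v₂ = 6.4031

heading to target = atan2(1−3.5, 0−-2) = -0.8961
Δθ = wrap(-0.8961 − 2.8798) = 2.5073; ω₁ = Δθ/dt₁ = 1.6716
distance = √((0−-2)² + (1−3.5)²) = 3.2016; v₂ = distance/dt₂ = 6.4031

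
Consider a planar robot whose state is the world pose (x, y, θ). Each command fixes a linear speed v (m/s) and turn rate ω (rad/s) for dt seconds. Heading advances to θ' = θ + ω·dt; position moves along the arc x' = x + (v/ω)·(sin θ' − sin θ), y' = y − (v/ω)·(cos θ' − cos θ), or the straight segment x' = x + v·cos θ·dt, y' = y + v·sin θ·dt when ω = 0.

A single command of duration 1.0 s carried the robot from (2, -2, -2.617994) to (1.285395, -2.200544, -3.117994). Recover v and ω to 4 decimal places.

v = 0.7500, ω = -0.5000

Δθ = -3.117994 − -2.617994 = -0.500000
ω = Δθ/dt = -0.500000/1.0 = -0.5000
R = Δx/(sin θ' − sin θ) = -1.5000
v = R·ω = -1.5000·-0.5000 = 0.7500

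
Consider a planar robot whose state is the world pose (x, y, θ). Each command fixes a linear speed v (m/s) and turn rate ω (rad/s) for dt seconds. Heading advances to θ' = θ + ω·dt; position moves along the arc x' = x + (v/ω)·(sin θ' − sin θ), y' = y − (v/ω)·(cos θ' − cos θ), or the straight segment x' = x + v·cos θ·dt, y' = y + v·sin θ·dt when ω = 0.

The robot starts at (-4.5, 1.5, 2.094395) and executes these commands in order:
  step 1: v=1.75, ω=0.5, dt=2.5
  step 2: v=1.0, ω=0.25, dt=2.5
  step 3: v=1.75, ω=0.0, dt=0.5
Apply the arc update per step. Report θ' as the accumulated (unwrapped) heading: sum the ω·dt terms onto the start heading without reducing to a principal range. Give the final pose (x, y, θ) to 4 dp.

step 1: θ'=3.3444 (R=3.5000) → pose (-8.2360, 3.1783, 3.3444)
step 2: θ'=3.9694 (R=4.0000) → pose (-10.3762, 1.9662, 3.9694)
step 3: θ'=3.9694 (straight) → pose (-10.9681, 1.3218, 3.9694)

(-10.9681, 1.3218, 3.9694)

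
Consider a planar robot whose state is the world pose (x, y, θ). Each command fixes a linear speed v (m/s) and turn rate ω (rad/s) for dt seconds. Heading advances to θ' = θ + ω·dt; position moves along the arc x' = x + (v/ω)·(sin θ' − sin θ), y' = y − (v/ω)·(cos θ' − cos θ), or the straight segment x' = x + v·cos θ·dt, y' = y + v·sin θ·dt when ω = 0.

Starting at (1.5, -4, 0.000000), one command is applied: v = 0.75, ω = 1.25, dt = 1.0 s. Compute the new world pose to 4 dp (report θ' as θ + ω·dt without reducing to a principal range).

(2.0694, -3.5892, 1.2500)

θ' = 0.0000 + 1.25·1.0 = 1.2500
R = v/ω = 0.75/1.25 = 0.6000
x' = 1.5 + 0.6000·(sin 1.2500 − sin 0.0000) = 2.0694
y' = -4 − 0.6000·(cos 1.2500 − cos 0.0000) = -3.5892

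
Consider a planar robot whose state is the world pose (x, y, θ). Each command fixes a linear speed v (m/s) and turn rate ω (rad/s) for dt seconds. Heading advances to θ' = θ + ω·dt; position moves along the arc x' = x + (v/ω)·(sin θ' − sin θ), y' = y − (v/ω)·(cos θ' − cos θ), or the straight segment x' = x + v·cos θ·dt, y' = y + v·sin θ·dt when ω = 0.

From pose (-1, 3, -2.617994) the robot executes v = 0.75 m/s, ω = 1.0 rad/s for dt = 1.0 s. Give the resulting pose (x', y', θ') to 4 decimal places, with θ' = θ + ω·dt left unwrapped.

θ' = -2.6180 + 1.0·1.0 = -1.6180
R = v/ω = 0.75/1.0 = 0.7500
x' = -1 + 0.7500·(sin -1.6180 − sin -2.6180) = -1.3742
y' = 3 − 0.7500·(cos -1.6180 − cos -2.6180) = 2.3859

(-1.3742, 2.3859, -1.6180)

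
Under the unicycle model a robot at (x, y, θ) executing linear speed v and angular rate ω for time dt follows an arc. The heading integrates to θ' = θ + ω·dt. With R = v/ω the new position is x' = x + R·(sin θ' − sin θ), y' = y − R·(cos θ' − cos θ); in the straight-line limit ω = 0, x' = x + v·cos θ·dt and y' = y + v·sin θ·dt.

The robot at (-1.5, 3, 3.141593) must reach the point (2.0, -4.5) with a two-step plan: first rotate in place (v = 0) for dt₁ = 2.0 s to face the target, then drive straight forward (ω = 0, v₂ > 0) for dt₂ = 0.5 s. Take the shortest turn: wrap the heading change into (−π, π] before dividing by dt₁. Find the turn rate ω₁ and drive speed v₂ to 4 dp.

heading to target = atan2(-4.5−3, 2−-1.5) = -1.1342
Δθ = wrap(-1.1342 − 3.1416) = 2.0074; ω₁ = Δθ/dt₁ = 1.0037
distance = √((2−-1.5)² + (-4.5−3)²) = 8.2765; v₂ = distance/dt₂ = 16.5529

ω₁ = 1.0037, v₂ = 16.5529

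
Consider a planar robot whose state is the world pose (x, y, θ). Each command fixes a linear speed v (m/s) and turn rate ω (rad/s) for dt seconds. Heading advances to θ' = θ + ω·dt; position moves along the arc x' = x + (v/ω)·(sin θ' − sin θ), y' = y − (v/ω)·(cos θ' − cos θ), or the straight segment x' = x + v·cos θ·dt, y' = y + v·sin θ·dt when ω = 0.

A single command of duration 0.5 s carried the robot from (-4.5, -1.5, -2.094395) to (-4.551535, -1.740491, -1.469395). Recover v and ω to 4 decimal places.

Δθ = -1.469395 − -2.094395 = 0.625000
ω = Δθ/dt = 0.625000/0.5 = 1.2500
R = −Δy/(cos θ' − cos θ) = 0.4000
v = R·ω = 0.4000·1.2500 = 0.5000

v = 0.5000, ω = 1.2500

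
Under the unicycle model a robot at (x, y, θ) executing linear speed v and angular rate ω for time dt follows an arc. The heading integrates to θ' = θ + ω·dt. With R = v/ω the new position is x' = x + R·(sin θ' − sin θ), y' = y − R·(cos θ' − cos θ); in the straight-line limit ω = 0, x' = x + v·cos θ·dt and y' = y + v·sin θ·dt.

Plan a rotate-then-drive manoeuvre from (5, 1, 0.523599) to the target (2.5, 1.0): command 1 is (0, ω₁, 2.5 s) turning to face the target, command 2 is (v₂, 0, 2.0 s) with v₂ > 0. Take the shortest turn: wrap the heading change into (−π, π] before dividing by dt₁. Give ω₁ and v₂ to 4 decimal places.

ω₁ = 1.0472, v₂ = 1.2500

heading to target = atan2(1−1, 2.5−5) = 3.1416
Δθ = wrap(3.1416 − 0.5236) = 2.6180; ω₁ = Δθ/dt₁ = 1.0472
distance = √((2.5−5)² + (1−1)²) = 2.5000; v₂ = distance/dt₂ = 1.2500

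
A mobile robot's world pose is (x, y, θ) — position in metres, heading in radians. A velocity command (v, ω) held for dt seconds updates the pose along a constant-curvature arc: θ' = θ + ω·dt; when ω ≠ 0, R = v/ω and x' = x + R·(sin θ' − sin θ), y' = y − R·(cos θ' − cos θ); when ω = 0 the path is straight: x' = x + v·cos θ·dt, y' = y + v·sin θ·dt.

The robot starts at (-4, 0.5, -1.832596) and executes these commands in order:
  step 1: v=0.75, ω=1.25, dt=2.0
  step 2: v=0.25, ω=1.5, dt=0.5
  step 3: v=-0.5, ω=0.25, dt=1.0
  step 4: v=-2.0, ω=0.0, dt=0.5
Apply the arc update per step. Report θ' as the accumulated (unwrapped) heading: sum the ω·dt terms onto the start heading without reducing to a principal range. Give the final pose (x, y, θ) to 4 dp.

(-2.9052, -1.5149, 1.6674)

step 1: θ'=0.6674 (R=0.6000) → pose (-3.0491, -0.1266, 0.6674)
step 2: θ'=1.4174 (R=0.1667) → pose (-2.9875, -0.0211, 1.4174)
step 3: θ'=1.6674 (R=-2.0000) → pose (-3.0017, -0.5196, 1.6674)
step 4: θ'=1.6674 (straight) → pose (-2.9052, -1.5149, 1.6674)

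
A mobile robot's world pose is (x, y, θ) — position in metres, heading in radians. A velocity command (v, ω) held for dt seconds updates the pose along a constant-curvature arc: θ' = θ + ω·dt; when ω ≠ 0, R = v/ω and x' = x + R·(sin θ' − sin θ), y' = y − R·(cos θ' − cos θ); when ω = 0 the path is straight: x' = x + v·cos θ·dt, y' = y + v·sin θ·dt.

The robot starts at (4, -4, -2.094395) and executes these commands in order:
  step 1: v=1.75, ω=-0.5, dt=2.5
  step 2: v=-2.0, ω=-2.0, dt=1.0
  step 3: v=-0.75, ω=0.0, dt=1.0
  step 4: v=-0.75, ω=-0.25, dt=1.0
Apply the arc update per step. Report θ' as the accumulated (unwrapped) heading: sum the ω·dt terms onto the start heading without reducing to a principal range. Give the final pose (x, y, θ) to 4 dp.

(-0.0874, -8.3974, -5.5944)

step 1: θ'=-3.3444 (R=-3.5000) → pose (0.2640, -5.6783, -3.3444)
step 2: θ'=-5.3444 (R=1.0000) → pose (0.8694, -7.2485, -5.3444)
step 3: θ'=-5.3444 (straight) → pose (0.4263, -7.8537, -5.3444)
step 4: θ'=-5.5944 (R=3.0000) → pose (-0.0874, -8.3974, -5.5944)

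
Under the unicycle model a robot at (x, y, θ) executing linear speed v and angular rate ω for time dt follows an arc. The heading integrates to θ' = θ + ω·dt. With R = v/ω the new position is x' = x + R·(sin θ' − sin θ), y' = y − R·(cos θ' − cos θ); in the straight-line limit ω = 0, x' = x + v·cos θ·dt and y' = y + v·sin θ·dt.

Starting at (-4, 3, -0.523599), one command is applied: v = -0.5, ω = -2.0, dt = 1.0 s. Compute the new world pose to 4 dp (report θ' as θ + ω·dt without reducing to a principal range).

θ' = -0.5236 + -2.0·1.0 = -2.5236
R = v/ω = -0.5/-2.0 = 0.2500
x' = -4 + 0.2500·(sin -2.5236 − sin -0.5236) = -4.0199
y' = 3 − 0.2500·(cos -2.5236 − cos -0.5236) = 3.4203

(-4.0199, 3.4203, -2.5236)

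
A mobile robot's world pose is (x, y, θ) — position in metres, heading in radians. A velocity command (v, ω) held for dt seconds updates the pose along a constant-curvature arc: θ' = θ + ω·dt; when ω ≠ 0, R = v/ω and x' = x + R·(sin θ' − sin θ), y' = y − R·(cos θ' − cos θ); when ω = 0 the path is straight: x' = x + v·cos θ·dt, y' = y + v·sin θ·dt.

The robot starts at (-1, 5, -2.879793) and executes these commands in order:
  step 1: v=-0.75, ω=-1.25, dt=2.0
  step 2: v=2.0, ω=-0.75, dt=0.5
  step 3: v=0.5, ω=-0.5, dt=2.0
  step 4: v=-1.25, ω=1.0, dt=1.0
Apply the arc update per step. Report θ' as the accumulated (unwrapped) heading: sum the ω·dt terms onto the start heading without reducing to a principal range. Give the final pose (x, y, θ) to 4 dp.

(0.1370, 4.6947, -5.7548)

step 1: θ'=-5.3798 (R=0.6000) → pose (-0.3734, 4.0491, -5.3798)
step 2: θ'=-5.7548 (R=-2.6667) → pose (0.3766, 4.7015, -5.7548)
step 3: θ'=-6.7548 (R=-1.0000) → pose (1.3351, 4.7287, -6.7548)
step 4: θ'=-5.7548 (R=-1.2500) → pose (0.1370, 4.6947, -5.7548)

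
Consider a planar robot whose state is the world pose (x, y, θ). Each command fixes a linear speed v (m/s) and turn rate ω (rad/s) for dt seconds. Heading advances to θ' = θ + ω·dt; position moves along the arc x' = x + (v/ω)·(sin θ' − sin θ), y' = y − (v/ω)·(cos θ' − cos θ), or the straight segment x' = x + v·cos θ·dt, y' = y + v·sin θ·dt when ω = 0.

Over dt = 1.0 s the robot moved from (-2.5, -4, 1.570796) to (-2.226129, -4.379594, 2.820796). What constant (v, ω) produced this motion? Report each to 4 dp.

v = -0.5000, ω = 1.2500

Δθ = 2.820796 − 1.570796 = 1.250000
ω = Δθ/dt = 1.250000/1.0 = 1.2500
R = −Δy/(cos θ' − cos θ) = -0.4000
v = R·ω = -0.4000·1.2500 = -0.5000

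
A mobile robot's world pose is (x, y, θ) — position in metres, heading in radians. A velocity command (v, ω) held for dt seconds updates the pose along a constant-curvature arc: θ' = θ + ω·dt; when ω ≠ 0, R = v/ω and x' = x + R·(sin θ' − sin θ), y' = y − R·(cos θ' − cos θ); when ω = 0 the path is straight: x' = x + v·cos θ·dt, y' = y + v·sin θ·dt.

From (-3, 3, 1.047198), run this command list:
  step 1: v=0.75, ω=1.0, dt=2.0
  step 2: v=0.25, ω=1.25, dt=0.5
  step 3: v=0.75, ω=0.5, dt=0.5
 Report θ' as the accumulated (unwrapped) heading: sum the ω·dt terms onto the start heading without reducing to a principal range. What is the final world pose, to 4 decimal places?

(-3.9954, 3.8670, 3.9222)

step 1: θ'=3.0472 (R=0.7500) → pose (-3.5788, 4.1217, 3.0472)
step 2: θ'=3.6722 (R=0.2000) → pose (-3.6989, 4.0951, 3.6722)
step 3: θ'=3.9222 (R=1.5000) → pose (-3.9954, 3.8670, 3.9222)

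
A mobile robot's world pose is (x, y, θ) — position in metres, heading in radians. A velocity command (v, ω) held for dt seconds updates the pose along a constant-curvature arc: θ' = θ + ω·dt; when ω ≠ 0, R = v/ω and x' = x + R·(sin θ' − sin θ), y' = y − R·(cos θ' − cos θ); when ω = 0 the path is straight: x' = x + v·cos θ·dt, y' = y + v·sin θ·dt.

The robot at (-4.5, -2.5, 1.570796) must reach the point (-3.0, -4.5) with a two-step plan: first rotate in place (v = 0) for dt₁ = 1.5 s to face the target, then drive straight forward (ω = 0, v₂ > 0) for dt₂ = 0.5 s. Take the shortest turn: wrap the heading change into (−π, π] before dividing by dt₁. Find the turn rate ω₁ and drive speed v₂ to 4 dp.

ω₁ = -1.6654, v₂ = 5.0000

heading to target = atan2(-4.5−-2.5, -3−-4.5) = -0.9273
Δθ = wrap(-0.9273 − 1.5708) = -2.4981; ω₁ = Δθ/dt₁ = -1.6654
distance = √((-3−-4.5)² + (-4.5−-2.5)²) = 2.5000; v₂ = distance/dt₂ = 5.0000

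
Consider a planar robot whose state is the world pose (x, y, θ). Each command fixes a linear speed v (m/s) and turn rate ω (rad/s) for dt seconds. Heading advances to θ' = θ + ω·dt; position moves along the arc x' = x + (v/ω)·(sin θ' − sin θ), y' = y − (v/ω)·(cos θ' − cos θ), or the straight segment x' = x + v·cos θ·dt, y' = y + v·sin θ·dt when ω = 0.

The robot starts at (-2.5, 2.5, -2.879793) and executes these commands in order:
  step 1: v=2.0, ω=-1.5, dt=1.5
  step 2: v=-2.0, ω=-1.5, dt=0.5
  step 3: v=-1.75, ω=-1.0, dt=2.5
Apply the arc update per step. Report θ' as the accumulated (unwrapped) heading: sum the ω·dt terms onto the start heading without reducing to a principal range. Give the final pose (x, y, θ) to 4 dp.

step 1: θ'=-5.1298 (R=-1.3333) → pose (-4.0640, 4.3284, -5.1298)
step 2: θ'=-5.8798 (R=1.3333) → pose (-4.7594, 3.6426, -5.8798)
step 3: θ'=-8.3798 (R=1.7500) → pose (-6.9600, 6.1305, -8.3798)

(-6.9600, 6.1305, -8.3798)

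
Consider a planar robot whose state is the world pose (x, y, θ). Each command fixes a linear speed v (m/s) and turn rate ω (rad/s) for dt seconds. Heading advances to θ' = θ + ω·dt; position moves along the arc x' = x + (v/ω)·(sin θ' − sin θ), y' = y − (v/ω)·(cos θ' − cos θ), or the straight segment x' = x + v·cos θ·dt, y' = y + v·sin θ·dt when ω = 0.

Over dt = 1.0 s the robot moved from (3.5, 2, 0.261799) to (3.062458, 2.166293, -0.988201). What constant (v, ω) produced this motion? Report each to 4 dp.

Δθ = -0.988201 − 0.261799 = -1.250000
ω = Δθ/dt = -1.250000/1.0 = -1.2500
R = Δx/(sin θ' − sin θ) = 0.4000
v = R·ω = 0.4000·-1.2500 = -0.5000

v = -0.5000, ω = -1.2500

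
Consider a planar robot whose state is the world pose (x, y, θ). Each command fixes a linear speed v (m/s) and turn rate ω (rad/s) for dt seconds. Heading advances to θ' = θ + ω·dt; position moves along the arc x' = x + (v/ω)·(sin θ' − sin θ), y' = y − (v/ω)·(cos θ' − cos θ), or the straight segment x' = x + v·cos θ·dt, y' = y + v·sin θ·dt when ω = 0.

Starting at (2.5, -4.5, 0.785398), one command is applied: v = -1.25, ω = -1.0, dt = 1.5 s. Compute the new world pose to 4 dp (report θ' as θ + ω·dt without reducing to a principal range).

(0.7970, -4.5603, -0.7146)

θ' = 0.7854 + -1.0·1.5 = -0.7146
R = v/ω = -1.25/-1.0 = 1.2500
x' = 2.5 + 1.2500·(sin -0.7146 − sin 0.7854) = 0.7970
y' = -4.5 − 1.2500·(cos -0.7146 − cos 0.7854) = -4.5603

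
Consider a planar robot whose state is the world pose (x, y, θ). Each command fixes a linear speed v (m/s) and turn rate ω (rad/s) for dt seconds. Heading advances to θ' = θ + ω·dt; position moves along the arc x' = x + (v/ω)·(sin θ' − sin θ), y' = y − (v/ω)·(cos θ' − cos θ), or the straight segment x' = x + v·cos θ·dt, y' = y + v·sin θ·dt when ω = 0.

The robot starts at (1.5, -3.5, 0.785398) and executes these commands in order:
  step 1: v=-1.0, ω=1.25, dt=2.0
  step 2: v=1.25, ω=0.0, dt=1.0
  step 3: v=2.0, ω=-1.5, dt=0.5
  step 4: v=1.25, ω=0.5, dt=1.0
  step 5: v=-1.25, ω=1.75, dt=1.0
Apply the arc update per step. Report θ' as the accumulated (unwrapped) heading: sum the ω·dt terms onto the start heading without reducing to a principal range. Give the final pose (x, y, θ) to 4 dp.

step 1: θ'=3.2854 (R=-0.8000) → pose (2.1803, -4.8574, 3.2854)
step 2: θ'=3.2854 (straight) → pose (0.9432, -5.0366, 3.2854)
step 3: θ'=2.5354 (R=-1.3333) → pose (-0.0075, -4.8128, 2.5354)
step 4: θ'=3.0354 (R=2.5000) → pose (-1.1669, -4.3814, 3.0354)
step 5: θ'=4.7854 (R=-0.7143) → pose (-0.3788, -3.6190, 4.7854)

(-0.3788, -3.6190, 4.7854)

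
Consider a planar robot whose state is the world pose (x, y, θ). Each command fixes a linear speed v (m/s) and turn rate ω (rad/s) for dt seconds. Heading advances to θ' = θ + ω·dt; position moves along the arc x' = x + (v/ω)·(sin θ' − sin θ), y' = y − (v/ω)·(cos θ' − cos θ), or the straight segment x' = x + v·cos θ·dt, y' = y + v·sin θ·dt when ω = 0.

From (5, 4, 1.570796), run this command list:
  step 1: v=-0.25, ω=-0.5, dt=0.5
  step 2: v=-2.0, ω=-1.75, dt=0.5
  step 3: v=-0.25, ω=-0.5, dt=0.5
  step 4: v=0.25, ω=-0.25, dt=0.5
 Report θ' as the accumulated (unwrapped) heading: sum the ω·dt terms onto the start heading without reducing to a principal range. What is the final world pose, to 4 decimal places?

(4.3754, 3.1052, 0.0708)

step 1: θ'=1.3208 (R=0.5000) → pose (4.9845, 3.8763, 1.3208)
step 2: θ'=0.4458 (R=1.1429) → pose (4.3699, 3.1279, 0.4458)
step 3: θ'=0.1958 (R=0.5000) → pose (4.2516, 3.0886, 0.1958)
step 4: θ'=0.0708 (R=-1.0000) → pose (4.3754, 3.1052, 0.0708)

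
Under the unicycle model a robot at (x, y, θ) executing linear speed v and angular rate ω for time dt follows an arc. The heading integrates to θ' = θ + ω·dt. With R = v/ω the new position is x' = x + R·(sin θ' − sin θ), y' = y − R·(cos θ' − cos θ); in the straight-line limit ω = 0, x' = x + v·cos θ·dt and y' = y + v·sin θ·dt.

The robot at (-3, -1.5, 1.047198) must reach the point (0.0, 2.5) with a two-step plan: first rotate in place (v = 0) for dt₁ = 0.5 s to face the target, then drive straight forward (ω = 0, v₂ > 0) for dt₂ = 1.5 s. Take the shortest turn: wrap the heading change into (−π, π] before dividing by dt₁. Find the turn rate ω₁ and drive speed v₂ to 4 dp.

heading to target = atan2(2.5−-1.5, 0−-3) = 0.9273
Δθ = wrap(0.9273 − 1.0472) = -0.1199; ω₁ = Δθ/dt₁ = -0.2398
distance = √((0−-3)² + (2.5−-1.5)²) = 5.0000; v₂ = distance/dt₂ = 3.3333

ω₁ = -0.2398, v₂ = 3.3333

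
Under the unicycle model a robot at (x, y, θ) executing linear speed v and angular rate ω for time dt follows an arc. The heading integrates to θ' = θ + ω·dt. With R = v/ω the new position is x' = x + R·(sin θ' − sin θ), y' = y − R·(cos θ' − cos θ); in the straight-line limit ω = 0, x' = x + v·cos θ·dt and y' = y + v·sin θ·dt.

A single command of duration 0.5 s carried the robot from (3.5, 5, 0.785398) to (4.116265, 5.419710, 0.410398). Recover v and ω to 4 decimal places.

v = 1.5000, ω = -0.7500

Δθ = 0.410398 − 0.785398 = -0.375000
ω = Δθ/dt = -0.375000/0.5 = -0.7500
R = Δx/(sin θ' − sin θ) = -2.0000
v = R·ω = -2.0000·-0.7500 = 1.5000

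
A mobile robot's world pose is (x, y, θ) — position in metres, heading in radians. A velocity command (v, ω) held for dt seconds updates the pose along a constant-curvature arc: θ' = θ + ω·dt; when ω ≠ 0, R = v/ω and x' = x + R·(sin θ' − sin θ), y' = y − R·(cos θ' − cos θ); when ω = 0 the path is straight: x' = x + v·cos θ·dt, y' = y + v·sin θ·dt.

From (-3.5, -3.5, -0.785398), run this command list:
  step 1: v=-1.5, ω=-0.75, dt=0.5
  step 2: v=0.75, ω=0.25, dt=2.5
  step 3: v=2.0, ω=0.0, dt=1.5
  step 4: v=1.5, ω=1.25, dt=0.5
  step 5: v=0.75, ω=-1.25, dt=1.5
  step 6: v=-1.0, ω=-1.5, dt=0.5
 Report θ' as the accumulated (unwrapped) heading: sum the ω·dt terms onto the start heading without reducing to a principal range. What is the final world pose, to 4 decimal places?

step 1: θ'=-1.1604 (R=2.0000) → pose (-3.9197, -2.8837, -1.1604)
step 2: θ'=-0.5354 (R=3.0000) → pose (-2.6994, -4.2670, -0.5354)
step 3: θ'=-0.5354 (straight) → pose (-0.1192, -5.7976, -0.5354)
step 4: θ'=0.0896 (R=1.2000) → pose (0.6004, -5.9607, 0.0896)
step 5: θ'=-1.7854 (R=-0.6000) → pose (1.2403, -6.6860, -1.7854)
step 6: θ'=-2.5354 (R=0.6667) → pose (1.5119, -6.2801, -2.5354)

(1.5119, -6.2801, -2.5354)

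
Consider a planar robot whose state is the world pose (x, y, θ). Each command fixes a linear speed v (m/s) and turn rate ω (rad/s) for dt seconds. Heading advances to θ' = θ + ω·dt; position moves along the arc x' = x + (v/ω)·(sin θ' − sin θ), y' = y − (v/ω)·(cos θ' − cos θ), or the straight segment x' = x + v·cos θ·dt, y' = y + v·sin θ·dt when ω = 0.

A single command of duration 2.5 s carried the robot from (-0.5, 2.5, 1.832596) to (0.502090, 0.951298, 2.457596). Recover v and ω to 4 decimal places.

v = -0.7500, ω = 0.2500

Δθ = 2.457596 − 1.832596 = 0.625000
ω = Δθ/dt = 0.625000/2.5 = 0.2500
R = −Δy/(cos θ' − cos θ) = -3.0000
v = R·ω = -3.0000·0.2500 = -0.7500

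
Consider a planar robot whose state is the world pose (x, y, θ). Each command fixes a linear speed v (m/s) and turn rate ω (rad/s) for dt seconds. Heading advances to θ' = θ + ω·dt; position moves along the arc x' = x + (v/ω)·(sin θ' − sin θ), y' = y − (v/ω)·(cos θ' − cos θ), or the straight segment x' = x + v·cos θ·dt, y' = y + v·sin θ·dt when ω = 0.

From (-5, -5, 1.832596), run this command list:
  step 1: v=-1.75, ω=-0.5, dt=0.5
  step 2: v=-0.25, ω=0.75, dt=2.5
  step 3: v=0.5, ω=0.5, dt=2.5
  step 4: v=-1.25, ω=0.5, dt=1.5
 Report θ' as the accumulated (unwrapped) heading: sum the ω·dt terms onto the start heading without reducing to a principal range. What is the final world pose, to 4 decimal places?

step 1: θ'=1.5826 (R=3.5000) → pose (-4.8810, -5.8646, 1.5826)
step 2: θ'=3.4576 (R=-0.3333) → pose (-4.4441, -6.1775, 3.4576)
step 3: θ'=4.7076 (R=1.0000) → pose (-5.1333, -7.1232, 4.7076)
step 4: θ'=5.4576 (R=-2.5000) → pose (-5.7959, -5.4159, 5.4576)

(-5.7959, -5.4159, 5.4576)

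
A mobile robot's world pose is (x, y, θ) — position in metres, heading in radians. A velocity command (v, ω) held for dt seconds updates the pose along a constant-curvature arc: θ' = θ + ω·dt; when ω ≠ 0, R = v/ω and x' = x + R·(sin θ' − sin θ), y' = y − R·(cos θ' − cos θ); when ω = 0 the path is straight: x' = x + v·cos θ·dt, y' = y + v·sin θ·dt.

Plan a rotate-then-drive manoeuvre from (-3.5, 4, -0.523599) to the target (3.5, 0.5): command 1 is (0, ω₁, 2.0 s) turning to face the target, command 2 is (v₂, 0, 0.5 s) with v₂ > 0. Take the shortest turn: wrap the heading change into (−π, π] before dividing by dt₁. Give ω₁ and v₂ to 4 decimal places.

heading to target = atan2(0.5−4, 3.5−-3.5) = -0.4636
Δθ = wrap(-0.4636 − -0.5236) = 0.0600; ω₁ = Δθ/dt₁ = 0.0300
distance = √((3.5−-3.5)² + (0.5−4)²) = 7.8262; v₂ = distance/dt₂ = 15.6525

ω₁ = 0.0300, v₂ = 15.6525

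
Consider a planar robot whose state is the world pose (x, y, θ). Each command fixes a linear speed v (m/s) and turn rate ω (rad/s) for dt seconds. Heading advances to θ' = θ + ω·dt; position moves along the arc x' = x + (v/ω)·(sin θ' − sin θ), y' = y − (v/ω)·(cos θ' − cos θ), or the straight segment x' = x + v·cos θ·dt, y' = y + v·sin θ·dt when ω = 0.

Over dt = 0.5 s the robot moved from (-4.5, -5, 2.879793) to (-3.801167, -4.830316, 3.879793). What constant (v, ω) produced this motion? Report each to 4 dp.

Δθ = 3.879793 − 2.879793 = 1.000000
ω = Δθ/dt = 1.000000/0.5 = 2.0000
R = Δx/(sin θ' − sin θ) = -0.7500
v = R·ω = -0.7500·2.0000 = -1.5000

v = -1.5000, ω = 2.0000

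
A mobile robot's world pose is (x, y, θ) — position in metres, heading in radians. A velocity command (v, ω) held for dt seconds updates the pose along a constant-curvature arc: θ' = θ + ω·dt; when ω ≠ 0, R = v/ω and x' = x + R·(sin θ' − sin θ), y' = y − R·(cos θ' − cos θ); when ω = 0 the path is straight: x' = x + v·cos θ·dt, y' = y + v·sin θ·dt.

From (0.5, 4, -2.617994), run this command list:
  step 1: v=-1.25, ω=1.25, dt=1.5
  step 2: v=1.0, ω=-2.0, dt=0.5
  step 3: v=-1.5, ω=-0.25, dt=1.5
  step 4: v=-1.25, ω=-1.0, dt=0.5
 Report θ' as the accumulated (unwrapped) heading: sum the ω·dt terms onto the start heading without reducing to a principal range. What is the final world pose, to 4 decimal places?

(2.0607, 7.6744, -2.6180)

step 1: θ'=-0.7430 (R=-1.0000) → pose (0.6765, 5.6025, -0.7430)
step 2: θ'=-1.7430 (R=-0.5000) → pose (0.8309, 5.1486, -1.7430)
step 3: θ'=-2.1180 (R=6.0000) → pose (1.6182, 7.2423, -2.1180)
step 4: θ'=-2.6180 (R=1.2500) → pose (2.0607, 7.6744, -2.6180)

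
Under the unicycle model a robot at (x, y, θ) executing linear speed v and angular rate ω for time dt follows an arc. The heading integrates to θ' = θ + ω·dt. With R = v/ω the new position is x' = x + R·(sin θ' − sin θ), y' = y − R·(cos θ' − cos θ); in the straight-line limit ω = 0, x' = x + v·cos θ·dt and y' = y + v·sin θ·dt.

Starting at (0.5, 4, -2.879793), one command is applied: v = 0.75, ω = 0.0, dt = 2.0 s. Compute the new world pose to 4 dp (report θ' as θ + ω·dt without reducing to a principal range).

θ' = -2.8798 + 0.0·2.0 = -2.8798
ω = 0 → straight: x' = 0.5 + 0.75·cos(-2.8798)·2.0 = -0.9489
y' = 4 + 0.75·sin(-2.8798)·2.0 = 3.6118

(-0.9489, 3.6118, -2.8798)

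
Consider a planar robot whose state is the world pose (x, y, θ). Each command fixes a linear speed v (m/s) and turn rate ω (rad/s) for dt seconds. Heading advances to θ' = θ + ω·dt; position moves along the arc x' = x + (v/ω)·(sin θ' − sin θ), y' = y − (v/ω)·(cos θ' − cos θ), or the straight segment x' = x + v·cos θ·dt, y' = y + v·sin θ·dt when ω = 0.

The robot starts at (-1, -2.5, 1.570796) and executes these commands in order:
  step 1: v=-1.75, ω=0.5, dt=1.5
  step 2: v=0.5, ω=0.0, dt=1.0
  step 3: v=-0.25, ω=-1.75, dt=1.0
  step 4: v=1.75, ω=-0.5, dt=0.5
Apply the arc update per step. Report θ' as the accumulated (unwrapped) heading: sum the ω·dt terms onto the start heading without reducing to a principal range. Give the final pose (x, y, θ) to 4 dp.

step 1: θ'=2.3208 (R=-3.5000) → pose (-0.0609, -4.8857, 2.3208)
step 2: θ'=2.3208 (straight) → pose (-0.4017, -4.5199, 2.3208)
step 3: θ'=0.5708 (R=0.1429) → pose (-0.4291, -4.7375, 0.5708)
step 4: θ'=0.3208 (R=-3.5000) → pose (0.3584, -4.3612, 0.3208)

(0.3584, -4.3612, 0.3208)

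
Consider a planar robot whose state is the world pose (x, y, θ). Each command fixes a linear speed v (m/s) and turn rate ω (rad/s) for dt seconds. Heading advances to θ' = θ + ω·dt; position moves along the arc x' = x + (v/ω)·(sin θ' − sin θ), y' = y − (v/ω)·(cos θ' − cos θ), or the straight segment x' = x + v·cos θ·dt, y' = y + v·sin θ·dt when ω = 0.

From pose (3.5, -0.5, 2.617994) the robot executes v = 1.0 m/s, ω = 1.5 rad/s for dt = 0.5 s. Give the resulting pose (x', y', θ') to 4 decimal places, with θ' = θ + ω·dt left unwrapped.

(3.0170, -0.4277, 3.3680)

θ' = 2.6180 + 1.5·0.5 = 3.3680
R = v/ω = 1.0/1.5 = 0.6667
x' = 3.5 + 0.6667·(sin 3.3680 − sin 2.6180) = 3.0170
y' = -0.5 − 0.6667·(cos 3.3680 − cos 2.6180) = -0.4277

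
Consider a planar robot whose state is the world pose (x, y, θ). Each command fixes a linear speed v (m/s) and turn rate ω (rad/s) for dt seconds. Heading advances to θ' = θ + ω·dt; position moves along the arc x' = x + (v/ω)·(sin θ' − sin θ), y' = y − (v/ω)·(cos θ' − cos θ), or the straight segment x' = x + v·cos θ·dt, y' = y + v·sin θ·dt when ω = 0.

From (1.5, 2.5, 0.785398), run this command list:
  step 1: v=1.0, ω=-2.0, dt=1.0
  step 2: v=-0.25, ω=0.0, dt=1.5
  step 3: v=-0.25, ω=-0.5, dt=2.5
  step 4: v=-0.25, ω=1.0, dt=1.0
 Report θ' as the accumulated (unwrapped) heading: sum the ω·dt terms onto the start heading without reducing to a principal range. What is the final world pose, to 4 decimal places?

(2.4388, 3.4577, -1.4646)

step 1: θ'=-1.2146 (R=-0.5000) → pose (2.3222, 2.3208, -1.2146)
step 2: θ'=-1.2146 (straight) → pose (2.1914, 2.6723, -1.2146)
step 3: θ'=-2.4646 (R=0.5000) → pose (2.3468, 3.2363, -2.4646)
step 4: θ'=-1.4646 (R=-0.2500) → pose (2.4388, 3.4577, -1.4646)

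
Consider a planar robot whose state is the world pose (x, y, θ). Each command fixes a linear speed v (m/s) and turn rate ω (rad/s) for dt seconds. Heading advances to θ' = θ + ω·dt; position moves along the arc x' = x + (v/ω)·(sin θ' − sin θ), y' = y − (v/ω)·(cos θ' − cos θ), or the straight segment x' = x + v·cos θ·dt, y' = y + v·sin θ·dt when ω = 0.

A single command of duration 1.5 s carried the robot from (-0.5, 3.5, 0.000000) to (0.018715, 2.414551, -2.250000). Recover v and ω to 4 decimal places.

Δθ = -2.250000 − 0.000000 = -2.250000
ω = Δθ/dt = -2.250000/1.5 = -1.5000
R = −Δy/(cos θ' − cos θ) = -0.6667
v = R·ω = -0.6667·-1.5000 = 1.0000

v = 1.0000, ω = -1.5000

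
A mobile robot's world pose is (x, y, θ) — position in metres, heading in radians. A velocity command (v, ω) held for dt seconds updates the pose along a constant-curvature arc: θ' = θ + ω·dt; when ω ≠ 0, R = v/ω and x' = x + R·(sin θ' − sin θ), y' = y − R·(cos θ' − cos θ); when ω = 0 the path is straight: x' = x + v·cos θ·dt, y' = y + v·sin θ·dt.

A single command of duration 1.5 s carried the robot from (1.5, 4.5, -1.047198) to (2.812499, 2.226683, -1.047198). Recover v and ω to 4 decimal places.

v = 1.7500, ω = 0.0000

Δθ = -1.047198 − -1.047198 = 0.000000
ω = Δθ/dt = 0.000000/1.5 = 0.0000
ω = 0 → v = (Δx·cos θ + Δy·sin θ)/dt = 1.7500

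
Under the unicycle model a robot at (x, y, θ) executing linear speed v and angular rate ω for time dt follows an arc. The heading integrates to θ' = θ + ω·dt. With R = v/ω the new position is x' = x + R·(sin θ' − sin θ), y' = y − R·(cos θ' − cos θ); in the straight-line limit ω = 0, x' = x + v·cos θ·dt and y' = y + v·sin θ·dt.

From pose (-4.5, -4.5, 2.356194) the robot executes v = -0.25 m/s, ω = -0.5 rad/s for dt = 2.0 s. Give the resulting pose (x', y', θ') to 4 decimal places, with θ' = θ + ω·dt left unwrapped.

θ' = 2.3562 + -0.5·2.0 = 1.3562
R = v/ω = -0.25/-0.5 = 0.5000
x' = -4.5 + 0.5000·(sin 1.3562 − sin 2.3562) = -4.3650
y' = -4.5 − 0.5000·(cos 1.3562 − cos 2.3562) = -4.9600

(-4.3650, -4.9600, 1.3562)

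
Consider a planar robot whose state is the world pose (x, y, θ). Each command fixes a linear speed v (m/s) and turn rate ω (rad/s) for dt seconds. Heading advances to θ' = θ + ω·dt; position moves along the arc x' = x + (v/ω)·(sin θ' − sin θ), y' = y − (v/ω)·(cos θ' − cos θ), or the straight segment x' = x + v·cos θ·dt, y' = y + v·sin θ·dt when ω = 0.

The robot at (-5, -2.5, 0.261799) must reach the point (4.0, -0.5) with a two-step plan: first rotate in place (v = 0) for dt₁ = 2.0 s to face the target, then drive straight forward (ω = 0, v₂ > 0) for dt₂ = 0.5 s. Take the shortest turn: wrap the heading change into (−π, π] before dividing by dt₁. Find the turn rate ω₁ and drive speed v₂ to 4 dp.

ω₁ = -0.0216, v₂ = 18.4391

heading to target = atan2(-0.5−-2.5, 4−-5) = 0.2187
Δθ = wrap(0.2187 − 0.2618) = -0.0431; ω₁ = Δθ/dt₁ = -0.0216
distance = √((4−-5)² + (-0.5−-2.5)²) = 9.2195; v₂ = distance/dt₂ = 18.4391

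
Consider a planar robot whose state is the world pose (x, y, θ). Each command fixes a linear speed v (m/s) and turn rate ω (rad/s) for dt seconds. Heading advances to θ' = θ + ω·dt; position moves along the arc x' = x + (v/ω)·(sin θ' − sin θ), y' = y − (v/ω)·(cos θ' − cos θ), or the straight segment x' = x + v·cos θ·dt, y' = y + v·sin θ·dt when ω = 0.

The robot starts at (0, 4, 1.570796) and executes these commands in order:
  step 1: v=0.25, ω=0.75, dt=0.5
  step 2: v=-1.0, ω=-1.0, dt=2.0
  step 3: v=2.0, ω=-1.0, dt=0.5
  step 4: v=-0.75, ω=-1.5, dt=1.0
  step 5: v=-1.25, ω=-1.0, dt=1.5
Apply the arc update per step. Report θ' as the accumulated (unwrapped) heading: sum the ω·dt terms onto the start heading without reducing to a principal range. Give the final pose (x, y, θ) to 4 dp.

(1.3648, 3.6825, -3.5542)

step 1: θ'=1.9458 (R=0.3333) → pose (-0.0232, 4.1221, 1.9458)
step 2: θ'=-0.0542 (R=1.0000) → pose (-1.0078, 2.7573, -0.0542)
step 3: θ'=-0.5542 (R=-2.0000) → pose (-0.0637, 2.4609, -0.5542)
step 4: θ'=-2.0542 (R=0.5000) → pose (-0.2432, 3.1184, -2.0542)
step 5: θ'=-3.5542 (R=1.2500) → pose (1.3648, 3.6825, -3.5542)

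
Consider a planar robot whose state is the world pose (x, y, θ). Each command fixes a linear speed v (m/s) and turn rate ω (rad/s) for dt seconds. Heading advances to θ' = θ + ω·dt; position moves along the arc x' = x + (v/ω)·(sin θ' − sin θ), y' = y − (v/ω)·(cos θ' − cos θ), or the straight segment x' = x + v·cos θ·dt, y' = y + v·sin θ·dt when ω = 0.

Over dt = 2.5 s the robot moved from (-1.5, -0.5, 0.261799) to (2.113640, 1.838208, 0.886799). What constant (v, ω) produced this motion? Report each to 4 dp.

v = 1.7500, ω = 0.2500

Δθ = 0.886799 − 0.261799 = 0.625000
ω = Δθ/dt = 0.625000/2.5 = 0.2500
R = Δx/(sin θ' − sin θ) = 7.0000
v = R·ω = 7.0000·0.2500 = 1.7500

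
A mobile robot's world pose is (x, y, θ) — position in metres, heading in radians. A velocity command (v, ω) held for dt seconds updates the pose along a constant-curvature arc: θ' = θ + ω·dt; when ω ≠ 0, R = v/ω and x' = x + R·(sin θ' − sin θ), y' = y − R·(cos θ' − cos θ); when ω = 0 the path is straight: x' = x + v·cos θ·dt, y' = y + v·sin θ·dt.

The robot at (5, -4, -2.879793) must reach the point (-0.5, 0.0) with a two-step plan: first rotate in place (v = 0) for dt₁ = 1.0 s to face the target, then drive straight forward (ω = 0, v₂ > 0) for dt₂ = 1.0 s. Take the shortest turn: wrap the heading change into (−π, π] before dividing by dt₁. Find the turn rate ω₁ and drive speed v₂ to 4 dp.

ω₁ = -0.8906, v₂ = 6.8007

heading to target = atan2(0−-4, -0.5−5) = 2.5128
Δθ = wrap(2.5128 − -2.8798) = -0.8906; ω₁ = Δθ/dt₁ = -0.8906
distance = √((-0.5−5)² + (0−-4)²) = 6.8007; v₂ = distance/dt₂ = 6.8007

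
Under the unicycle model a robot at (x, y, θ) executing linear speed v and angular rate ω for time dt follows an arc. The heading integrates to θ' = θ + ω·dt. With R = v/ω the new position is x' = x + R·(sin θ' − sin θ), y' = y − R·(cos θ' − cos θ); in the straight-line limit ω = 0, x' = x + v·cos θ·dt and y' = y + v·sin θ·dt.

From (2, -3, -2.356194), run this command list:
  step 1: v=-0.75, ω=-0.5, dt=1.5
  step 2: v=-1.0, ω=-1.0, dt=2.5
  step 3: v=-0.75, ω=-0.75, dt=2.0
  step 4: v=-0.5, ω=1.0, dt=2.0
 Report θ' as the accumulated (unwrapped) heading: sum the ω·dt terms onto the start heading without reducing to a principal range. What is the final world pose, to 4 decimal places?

(1.4814, -4.3891, -5.1062)

step 1: θ'=-3.1062 (R=1.5000) → pose (3.0076, -2.5616, -3.1062)
step 2: θ'=-5.6062 (R=1.0000) → pose (3.6694, -4.3404, -5.6062)
step 3: θ'=-7.1062 (R=1.0000) → pose (2.3098, -4.2410, -7.1062)
step 4: θ'=-5.1062 (R=-0.5000) → pose (1.4814, -4.3891, -5.1062)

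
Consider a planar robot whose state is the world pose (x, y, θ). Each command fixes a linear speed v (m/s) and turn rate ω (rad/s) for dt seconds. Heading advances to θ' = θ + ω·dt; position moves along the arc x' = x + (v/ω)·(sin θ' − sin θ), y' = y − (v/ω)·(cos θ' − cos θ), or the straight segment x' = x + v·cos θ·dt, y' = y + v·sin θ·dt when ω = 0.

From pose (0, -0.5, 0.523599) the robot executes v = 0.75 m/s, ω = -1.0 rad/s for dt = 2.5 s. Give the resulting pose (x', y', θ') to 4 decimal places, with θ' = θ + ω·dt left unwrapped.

(1.0641, -1.4454, -1.9764)

θ' = 0.5236 + -1.0·2.5 = -1.9764
R = v/ω = 0.75/-1.0 = -0.7500
x' = 0 + -0.7500·(sin -1.9764 − sin 0.5236) = 1.0641
y' = -0.5 − -0.7500·(cos -1.9764 − cos 0.5236) = -1.4454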